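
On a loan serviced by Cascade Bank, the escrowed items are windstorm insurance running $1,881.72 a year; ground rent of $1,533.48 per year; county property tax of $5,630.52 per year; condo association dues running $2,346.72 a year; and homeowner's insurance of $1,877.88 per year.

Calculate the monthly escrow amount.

Windstorm insurance = $1,881.72/yr
Ground rent = $1,533.48/yr
County property tax = $5,630.52/yr
Condo association dues = $2,346.72/yr
Homeowner's insurance = $1,877.88/yr
Annual escrow total = $13,270.32
Monthly escrow = $13,270.32 / 12 = $1,105.86

$1,105.86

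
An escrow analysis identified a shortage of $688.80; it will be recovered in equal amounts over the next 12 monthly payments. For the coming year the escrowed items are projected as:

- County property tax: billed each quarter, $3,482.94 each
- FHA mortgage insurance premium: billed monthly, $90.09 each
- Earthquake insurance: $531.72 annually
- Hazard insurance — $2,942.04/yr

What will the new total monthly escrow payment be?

$1,597.95

County property tax = $3,482.94 × 4 = $13,931.76/yr
FHA mortgage insurance premium = $90.09 × 12 = $1,081.08/yr
Earthquake insurance = $531.72/yr
Hazard insurance = $2,942.04/yr
Yearly total = $13,931.76 + $1,081.08 + $531.72 + $2,942.04 = $18,486.60
Per month = $18,486.60 / 12 = $1,540.55
Monthly shortage recovery: $688.80 / 12 = $57.40
Adjusted monthly = $1,540.55 + $57.40 = $1,597.95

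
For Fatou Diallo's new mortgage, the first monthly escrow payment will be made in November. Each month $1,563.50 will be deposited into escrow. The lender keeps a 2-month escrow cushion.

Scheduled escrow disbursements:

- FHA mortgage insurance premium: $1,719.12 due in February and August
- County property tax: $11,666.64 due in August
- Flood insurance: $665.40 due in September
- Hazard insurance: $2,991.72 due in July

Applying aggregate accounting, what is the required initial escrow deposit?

$5,588.60

Cushion = 2 × $1,563.50 = $3,127.00
Trial balance (start $0, +$1,563.50 each month, − disbursements):
  Nov: +$1,563.50 → $1,563.50
  Dec: +$1,563.50 → $3,127.00
  Jan: +$1,563.50 → $4,690.50
  Feb: +$1,563.50 − $1,719.12 → $4,534.88
  Mar: +$1,563.50 → $6,098.38
  Apr: +$1,563.50 → $7,661.88
  May: +$1,563.50 → $9,225.38
  Jun: +$1,563.50 → $10,788.88
  Jul: +$1,563.50 − $2,991.72 → $9,360.66
  Aug: +$1,563.50 − $13,385.76 → -$2,461.60
  Sep: +$1,563.50 − $665.40 → -$1,563.50
  Oct: +$1,563.50 → $0.00
Lowest trial balance = -$2,461.60 (Aug)
Initial deposit = cushion − low point = $3,127.00 − (-$2,461.60) = $5,588.60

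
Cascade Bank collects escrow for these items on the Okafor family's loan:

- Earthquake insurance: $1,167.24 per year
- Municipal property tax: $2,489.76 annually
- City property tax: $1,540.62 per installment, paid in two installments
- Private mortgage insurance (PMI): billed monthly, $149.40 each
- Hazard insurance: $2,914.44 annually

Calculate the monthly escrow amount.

Earthquake insurance: $1,167.24/yr
Municipal property tax: $2,489.76/yr
City property tax: $1,540.62 × 2 = $3,081.24/yr
Private mortgage insurance (PMI): $149.40 × 12 = $1,792.80/yr
Hazard insurance: $2,914.44/yr
Combined annual = $1,167.24 + $2,489.76 + $3,081.24 + $1,792.80 + $2,914.44 = $11,445.48
Per month = $11,445.48 ÷ 12 = $953.79

$953.79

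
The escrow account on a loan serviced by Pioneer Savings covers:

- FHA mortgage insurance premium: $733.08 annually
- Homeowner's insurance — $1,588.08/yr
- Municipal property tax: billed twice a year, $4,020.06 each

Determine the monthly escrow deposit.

$863.44

FHA mortgage insurance premium — $733.08 per year
Homeowner's insurance — $1,588.08 per year
Municipal property tax — $4,020.06 × 2 = $8,040.12 per year
Annual escrow total = $10,361.28
Monthly escrow = $10,361.28 ÷ 12 = $863.44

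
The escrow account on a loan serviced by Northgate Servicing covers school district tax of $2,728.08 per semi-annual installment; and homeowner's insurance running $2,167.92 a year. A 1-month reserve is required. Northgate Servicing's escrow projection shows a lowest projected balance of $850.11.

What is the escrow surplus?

School district tax — $2,728.08 × 2 = $5,456.16 annually
Homeowner's insurance — $2,167.92 annually
Total per year = $7,624.08
Base monthly escrow = $7,624.08 / 12 = $635.34
Cushion = 1 × $635.34 = $635.34
Excess over cushion: $850.11 − $635.34 = $214.77

$214.77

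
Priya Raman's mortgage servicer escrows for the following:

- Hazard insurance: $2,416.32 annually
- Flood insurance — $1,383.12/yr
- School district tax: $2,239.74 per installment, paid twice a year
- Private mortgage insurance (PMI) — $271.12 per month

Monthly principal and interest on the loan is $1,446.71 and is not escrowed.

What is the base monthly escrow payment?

Hazard insurance = $2,416.32
Flood insurance = $1,383.12
School district tax = $2,239.74 × 2 = $4,479.48
Private mortgage insurance (PMI) = $271.12 × 12 = $3,253.44
Yearly total = $2,416.32 + $1,383.12 + $4,479.48 + $3,253.44 = $11,532.36
Per month = $11,532.36 / 12 = $961.03

$961.03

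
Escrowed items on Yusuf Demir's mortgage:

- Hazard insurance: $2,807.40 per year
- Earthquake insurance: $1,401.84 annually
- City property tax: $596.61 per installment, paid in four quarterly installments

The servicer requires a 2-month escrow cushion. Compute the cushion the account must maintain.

Hazard insurance: $2,807.40
Earthquake insurance: $1,401.84
City property tax: $596.61 × 4 = $2,386.44
Total annual escrow = $6,595.68
Base monthly escrow = $6,595.68 ÷ 12 = $549.64
Cushion = 2 × $549.64 = $1,099.28

$1,099.28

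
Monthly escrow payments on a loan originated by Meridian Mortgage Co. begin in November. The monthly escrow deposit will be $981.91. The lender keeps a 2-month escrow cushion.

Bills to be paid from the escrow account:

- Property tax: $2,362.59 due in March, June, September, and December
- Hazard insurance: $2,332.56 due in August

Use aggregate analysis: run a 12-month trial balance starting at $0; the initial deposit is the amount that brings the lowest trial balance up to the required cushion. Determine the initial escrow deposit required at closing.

$2,945.73

Cushion = 2 × $981.91 = $1,963.82
Trial balance (start $0, +$981.91 each month, − disbursements):
  Nov: +$981.91 → $981.91
  Dec: +$981.91 − $2,362.59 → -$398.77
  Jan: +$981.91 → $583.14
  Feb: +$981.91 → $1,565.05
  Mar: +$981.91 − $2,362.59 → $184.37
  Apr: +$981.91 → $1,166.28
  May: +$981.91 → $2,148.19
  Jun: +$981.91 − $2,362.59 → $767.51
  Jul: +$981.91 → $1,749.42
  Aug: +$981.91 − $2,332.56 → $398.77
  Sep: +$981.91 − $2,362.59 → -$981.91
  Oct: +$981.91 → $0.00
Lowest trial balance = -$981.91 (Sep)
Initial deposit = cushion − low point = $1,963.82 − (-$981.91) = $2,945.73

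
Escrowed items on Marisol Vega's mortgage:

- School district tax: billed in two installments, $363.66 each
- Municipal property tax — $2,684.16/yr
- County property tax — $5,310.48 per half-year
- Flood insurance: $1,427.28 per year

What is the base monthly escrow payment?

$1,288.31

School district tax = $363.66 × 2 = $727.32/yr
Municipal property tax = $2,684.16/yr
County property tax = $5,310.48 × 2 = $10,620.96/yr
Flood insurance = $1,427.28/yr
Annual escrow total = $727.32 + $2,684.16 + $10,620.96 + $1,427.28 = $15,459.72
Monthly = $15,459.72 / 12 = $1,288.31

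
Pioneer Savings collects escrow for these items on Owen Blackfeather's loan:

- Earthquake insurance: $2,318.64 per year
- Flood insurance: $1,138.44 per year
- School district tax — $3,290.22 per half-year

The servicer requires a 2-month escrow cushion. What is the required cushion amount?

$1,672.92

Earthquake insurance: $2,318.64
Flood insurance: $1,138.44
School district tax: $3,290.22 × 2 = $6,580.44
Total per year = $10,037.52
Base monthly escrow = $10,037.52 / 12 = $836.46
Reserve = 2 × $836.46 = $1,672.92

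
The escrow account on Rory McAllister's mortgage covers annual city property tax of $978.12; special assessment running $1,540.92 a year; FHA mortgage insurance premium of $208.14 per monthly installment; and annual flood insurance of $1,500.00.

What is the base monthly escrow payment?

City property tax: $978.12
Special assessment: $1,540.92
FHA mortgage insurance premium: $208.14 × 12 = $2,497.68
Flood insurance: $1,500.00
Annual escrow total = $6,516.72
Monthly = $6,516.72 ÷ 12 = $543.06

$543.06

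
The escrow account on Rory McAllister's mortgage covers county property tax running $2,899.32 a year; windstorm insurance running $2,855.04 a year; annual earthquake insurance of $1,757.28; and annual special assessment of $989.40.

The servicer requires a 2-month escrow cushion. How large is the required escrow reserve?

$1,416.84

County property tax: $2,899.32 per year
Windstorm insurance: $2,855.04 per year
Earthquake insurance: $1,757.28 per year
Special assessment: $989.40 per year
Total annual escrow = $2,899.32 + $2,855.04 + $1,757.28 + $989.40 = $8,501.04
Base monthly escrow = $8,501.04 / 12 = $708.42
Reserve = 2 × $708.42 = $1,416.84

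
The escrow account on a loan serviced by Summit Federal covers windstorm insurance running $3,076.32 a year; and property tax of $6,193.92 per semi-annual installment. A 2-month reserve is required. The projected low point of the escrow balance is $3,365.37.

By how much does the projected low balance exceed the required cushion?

Windstorm insurance — $3,076.32 annually
Property tax — $6,193.92 × 2 = $12,387.84 annually
Total per year = $15,464.16
Base monthly escrow = $15,464.16 ÷ 12 = $1,288.68
Required cushion = 2 × $1,288.68 = $2,577.36
Excess over cushion: $3,365.37 − $2,577.36 = $788.01

$788.01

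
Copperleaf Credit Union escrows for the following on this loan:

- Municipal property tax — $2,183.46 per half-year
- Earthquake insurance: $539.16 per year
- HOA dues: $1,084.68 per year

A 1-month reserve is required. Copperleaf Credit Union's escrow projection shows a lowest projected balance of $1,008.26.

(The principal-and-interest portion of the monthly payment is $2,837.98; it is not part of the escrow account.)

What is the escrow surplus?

Municipal property tax — $2,183.46 × 2 = $4,366.92
Earthquake insurance — $539.16
HOA dues — $1,084.68
Yearly total = $4,366.92 + $539.16 + $1,084.68 = $5,990.76
Monthly = $5,990.76 / 12 = $499.23
Required cushion = 1 × $499.23 = $499.23
Excess over cushion: $1,008.26 − $499.23 = $509.03

$509.03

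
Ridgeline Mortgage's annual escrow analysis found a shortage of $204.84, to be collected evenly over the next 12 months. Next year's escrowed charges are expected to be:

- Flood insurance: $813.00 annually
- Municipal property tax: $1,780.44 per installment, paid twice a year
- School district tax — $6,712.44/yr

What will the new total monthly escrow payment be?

Flood insurance — $813.00 annually
Municipal property tax — $1,780.44 × 2 = $3,560.88 annually
School district tax — $6,712.44 annually
Total annual escrow = $11,086.32
Monthly = $11,086.32 / 12 = $923.86
Shortage per month = $204.84 ÷ 12 = $17.07
Adjusted monthly = $923.86 + $17.07 = $940.93

$940.93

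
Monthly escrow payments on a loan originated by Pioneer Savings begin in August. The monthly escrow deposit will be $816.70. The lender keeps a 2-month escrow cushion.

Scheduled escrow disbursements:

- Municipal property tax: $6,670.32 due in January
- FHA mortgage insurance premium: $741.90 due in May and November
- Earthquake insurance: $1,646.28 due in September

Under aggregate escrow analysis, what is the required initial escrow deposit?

Cushion = 2 × $816.70 = $1,633.40
Trial balance (start $0, +$816.70 each month, − disbursements):
  Aug: +$816.70 → $816.70
  Sep: +$816.70 − $1,646.28 → -$12.88
  Oct: +$816.70 → $803.82
  Nov: +$816.70 − $741.90 → $878.62
  Dec: +$816.70 → $1,695.32
  Jan: +$816.70 − $6,670.32 → -$4,158.30
  Feb: +$816.70 → -$3,341.60
  Mar: +$816.70 → -$2,524.90
  Apr: +$816.70 → -$1,708.20
  May: +$816.70 − $741.90 → -$1,633.40
  Jun: +$816.70 → -$816.70
  Jul: +$816.70 → $0.00
Lowest trial balance = -$4,158.30 (Jan)
Initial deposit = cushion − low point = $1,633.40 − (-$4,158.30) = $5,791.70

$5,791.70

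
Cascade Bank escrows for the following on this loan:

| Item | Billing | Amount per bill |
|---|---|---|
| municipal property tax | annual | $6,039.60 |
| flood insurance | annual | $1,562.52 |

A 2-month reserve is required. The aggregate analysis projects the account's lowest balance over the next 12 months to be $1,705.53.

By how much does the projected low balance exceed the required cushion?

$438.51

Municipal property tax = $6,039.60
Flood insurance = $1,562.52
Total annual escrow = $6,039.60 + $1,562.52 = $7,602.12
Base monthly escrow = $7,602.12 / 12 = $633.51
Required reserve = 2 × $633.51 = $1,267.02
Surplus = $1,705.53 − $1,267.02 = $438.51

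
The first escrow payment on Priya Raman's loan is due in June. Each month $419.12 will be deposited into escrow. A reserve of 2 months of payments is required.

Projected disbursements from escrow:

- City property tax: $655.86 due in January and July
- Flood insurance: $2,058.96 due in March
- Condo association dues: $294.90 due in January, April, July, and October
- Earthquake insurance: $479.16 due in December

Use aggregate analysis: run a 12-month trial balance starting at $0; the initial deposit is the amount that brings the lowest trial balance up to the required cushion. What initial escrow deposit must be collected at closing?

Cushion = 2 × $419.12 = $838.24
Trial balance (start $0, +$419.12 each month, − disbursements):
  Jun: +$419.12 → $419.12
  Jul: +$419.12 − $950.76 → -$112.52
  Aug: +$419.12 → $306.60
  Sep: +$419.12 → $725.72
  Oct: +$419.12 − $294.90 → $849.94
  Nov: +$419.12 → $1,269.06
  Dec: +$419.12 − $479.16 → $1,209.02
  Jan: +$419.12 − $950.76 → $677.38
  Feb: +$419.12 → $1,096.50
  Mar: +$419.12 − $2,058.96 → -$543.34
  Apr: +$419.12 − $294.90 → -$419.12
  May: +$419.12 → $0.00
Lowest trial balance = -$543.34 (Mar)
Initial deposit = cushion − low point = $838.24 − (-$543.34) = $1,381.58

$1,381.58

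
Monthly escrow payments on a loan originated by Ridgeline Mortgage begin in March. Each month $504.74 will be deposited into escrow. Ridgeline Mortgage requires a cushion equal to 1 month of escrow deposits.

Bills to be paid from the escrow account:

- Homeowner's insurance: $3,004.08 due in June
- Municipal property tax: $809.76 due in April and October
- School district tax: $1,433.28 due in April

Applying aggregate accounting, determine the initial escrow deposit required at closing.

$3,732.90

Cushion = 1 × $504.74 = $504.74
Trial balance (start $0, +$504.74 each month, − disbursements):
  Mar: +$504.74 → $504.74
  Apr: +$504.74 − $2,243.04 → -$1,233.56
  May: +$504.74 → -$728.82
  Jun: +$504.74 − $3,004.08 → -$3,228.16
  Jul: +$504.74 → -$2,723.42
  Aug: +$504.74 → -$2,218.68
  Sep: +$504.74 → -$1,713.94
  Oct: +$504.74 − $809.76 → -$2,018.96
  Nov: +$504.74 → -$1,514.22
  Dec: +$504.74 → -$1,009.48
  Jan: +$504.74 → -$504.74
  Feb: +$504.74 → $0.00
Lowest trial balance = -$3,228.16 (Jun)
Initial deposit = cushion − low point = $504.74 − (-$3,228.16) = $3,732.90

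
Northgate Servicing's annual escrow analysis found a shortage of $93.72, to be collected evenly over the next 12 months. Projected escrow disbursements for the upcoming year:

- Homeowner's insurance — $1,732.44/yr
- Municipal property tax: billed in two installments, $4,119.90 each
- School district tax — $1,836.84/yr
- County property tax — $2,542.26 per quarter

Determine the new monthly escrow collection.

$1,839.32

Homeowner's insurance — $1,732.44 per year
Municipal property tax — $4,119.90 × 2 = $8,239.80 per year
School district tax — $1,836.84 per year
County property tax — $2,542.26 × 4 = $10,169.04 per year
Combined annual = $1,732.44 + $8,239.80 + $1,836.84 + $10,169.04 = $21,978.12
Per month = $21,978.12 ÷ 12 = $1,831.51
Monthly shortage recovery: $93.72 ÷ 12 = $7.81
Adjusted monthly = $1,831.51 + $7.81 = $1,839.32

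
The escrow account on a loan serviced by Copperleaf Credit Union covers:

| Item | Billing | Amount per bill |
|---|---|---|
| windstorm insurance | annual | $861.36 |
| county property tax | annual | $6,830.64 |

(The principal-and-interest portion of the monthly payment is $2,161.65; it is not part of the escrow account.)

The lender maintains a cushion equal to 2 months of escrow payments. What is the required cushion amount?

$1,282.00

Windstorm insurance: $861.36 per year
County property tax: $6,830.64 per year
Total annual escrow = $861.36 + $6,830.64 = $7,692.00
Monthly escrow = $7,692.00 ÷ 12 = $641.00
Reserve = 2 × $641.00 = $1,282.00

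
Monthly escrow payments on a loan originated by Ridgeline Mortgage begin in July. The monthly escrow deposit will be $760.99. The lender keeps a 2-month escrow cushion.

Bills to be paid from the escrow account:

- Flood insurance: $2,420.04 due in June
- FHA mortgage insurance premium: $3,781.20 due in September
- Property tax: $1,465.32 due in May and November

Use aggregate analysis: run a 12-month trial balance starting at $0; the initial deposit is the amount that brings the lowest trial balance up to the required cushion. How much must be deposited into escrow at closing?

$3,020.21

Cushion = 2 × $760.99 = $1,521.98
Trial balance (start $0, +$760.99 each month, − disbursements):
  Jul: +$760.99 → $760.99
  Aug: +$760.99 → $1,521.98
  Sep: +$760.99 − $3,781.20 → -$1,498.23
  Oct: +$760.99 → -$737.24
  Nov: +$760.99 − $1,465.32 → -$1,441.57
  Dec: +$760.99 → -$680.58
  Jan: +$760.99 → $80.41
  Feb: +$760.99 → $841.40
  Mar: +$760.99 → $1,602.39
  Apr: +$760.99 → $2,363.38
  May: +$760.99 − $1,465.32 → $1,659.05
  Jun: +$760.99 − $2,420.04 → $0.00
Lowest trial balance = -$1,498.23 (Sep)
Initial deposit = cushion − low point = $1,521.98 − (-$1,498.23) = $3,020.21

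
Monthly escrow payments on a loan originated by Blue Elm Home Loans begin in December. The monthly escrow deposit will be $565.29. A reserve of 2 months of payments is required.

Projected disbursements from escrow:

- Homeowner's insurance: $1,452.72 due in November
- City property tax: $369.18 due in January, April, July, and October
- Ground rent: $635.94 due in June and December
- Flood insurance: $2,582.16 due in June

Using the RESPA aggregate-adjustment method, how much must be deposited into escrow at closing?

$1,765.95

Cushion = 2 × $565.29 = $1,130.58
Trial balance (start $0, +$565.29 each month, − disbursements):
  Dec: +$565.29 − $635.94 → -$70.65
  Jan: +$565.29 − $369.18 → $125.46
  Feb: +$565.29 → $690.75
  Mar: +$565.29 → $1,256.04
  Apr: +$565.29 − $369.18 → $1,452.15
  May: +$565.29 → $2,017.44
  Jun: +$565.29 − $3,218.10 → -$635.37
  Jul: +$565.29 − $369.18 → -$439.26
  Aug: +$565.29 → $126.03
  Sep: +$565.29 → $691.32
  Oct: +$565.29 − $369.18 → $887.43
  Nov: +$565.29 − $1,452.72 → $0.00
Lowest trial balance = -$635.37 (Jun)
Initial deposit = cushion − low point = $1,130.58 − (-$635.37) = $1,765.95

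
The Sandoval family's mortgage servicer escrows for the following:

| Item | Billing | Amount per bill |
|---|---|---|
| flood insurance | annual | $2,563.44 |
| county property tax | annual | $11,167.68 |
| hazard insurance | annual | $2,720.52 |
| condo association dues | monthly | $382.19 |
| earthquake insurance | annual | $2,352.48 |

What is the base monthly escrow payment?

$1,949.20

Flood insurance: $2,563.44 per year
County property tax: $11,167.68 per year
Hazard insurance: $2,720.52 per year
Condo association dues: $382.19 × 12 = $4,586.28 per year
Earthquake insurance: $2,352.48 per year
Annual escrow total = $2,563.44 + $11,167.68 + $2,720.52 + $4,586.28 + $2,352.48 = $23,390.40
Monthly = $23,390.40 / 12 = $1,949.20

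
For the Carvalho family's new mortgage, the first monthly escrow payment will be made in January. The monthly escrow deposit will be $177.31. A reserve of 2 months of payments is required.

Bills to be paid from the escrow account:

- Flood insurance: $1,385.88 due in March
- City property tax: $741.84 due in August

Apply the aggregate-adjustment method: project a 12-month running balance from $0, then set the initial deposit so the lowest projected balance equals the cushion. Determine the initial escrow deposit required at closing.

Cushion = 2 × $177.31 = $354.62
Trial balance (start $0, +$177.31 each month, − disbursements):
  Jan: +$177.31 → $177.31
  Feb: +$177.31 → $354.62
  Mar: +$177.31 − $1,385.88 → -$853.95
  Apr: +$177.31 → -$676.64
  May: +$177.31 → -$499.33
  Jun: +$177.31 → -$322.02
  Jul: +$177.31 → -$144.71
  Aug: +$177.31 − $741.84 → -$709.24
  Sep: +$177.31 → -$531.93
  Oct: +$177.31 → -$354.62
  Nov: +$177.31 → -$177.31
  Dec: +$177.31 → $0.00
Lowest trial balance = -$853.95 (Mar)
Initial deposit = cushion − low point = $354.62 − (-$853.95) = $1,208.57

$1,208.57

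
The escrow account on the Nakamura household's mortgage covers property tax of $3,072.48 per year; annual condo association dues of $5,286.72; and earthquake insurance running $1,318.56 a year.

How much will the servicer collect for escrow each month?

$806.48

Property tax — $3,072.48
Condo association dues — $5,286.72
Earthquake insurance — $1,318.56
Yearly total = $3,072.48 + $5,286.72 + $1,318.56 = $9,677.76
Base monthly escrow = $9,677.76 ÷ 12 = $806.48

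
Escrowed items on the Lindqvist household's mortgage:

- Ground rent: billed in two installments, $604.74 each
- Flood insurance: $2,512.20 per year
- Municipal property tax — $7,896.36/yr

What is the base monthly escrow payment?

Ground rent = $604.74 × 2 = $1,209.48/yr
Flood insurance = $2,512.20/yr
Municipal property tax = $7,896.36/yr
Total annual escrow = $11,618.04
Monthly = $11,618.04 ÷ 12 = $968.17

$968.17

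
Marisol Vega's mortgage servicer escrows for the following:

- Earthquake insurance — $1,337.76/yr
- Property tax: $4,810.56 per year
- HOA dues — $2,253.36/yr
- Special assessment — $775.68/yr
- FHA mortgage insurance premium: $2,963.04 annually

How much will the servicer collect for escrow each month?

$1,011.70

Earthquake insurance: $1,337.76
Property tax: $4,810.56
HOA dues: $2,253.36
Special assessment: $775.68
FHA mortgage insurance premium: $2,963.04
Annual escrow total = $1,337.76 + $4,810.56 + $2,253.36 + $775.68 + $2,963.04 = $12,140.40
Base monthly escrow = $12,140.40 ÷ 12 = $1,011.70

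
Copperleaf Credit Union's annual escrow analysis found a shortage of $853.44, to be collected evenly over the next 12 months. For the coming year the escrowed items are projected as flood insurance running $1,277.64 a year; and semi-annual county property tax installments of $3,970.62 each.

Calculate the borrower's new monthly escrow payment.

Flood insurance — $1,277.64 per year
County property tax — $3,970.62 × 2 = $7,941.24 per year
Total per year = $9,218.88
Base monthly escrow = $9,218.88 ÷ 12 = $768.24
Shortage spread = $853.44 / 12 = $71.12/mo
New monthly escrow = $768.24 + $71.12 = $839.36

$839.36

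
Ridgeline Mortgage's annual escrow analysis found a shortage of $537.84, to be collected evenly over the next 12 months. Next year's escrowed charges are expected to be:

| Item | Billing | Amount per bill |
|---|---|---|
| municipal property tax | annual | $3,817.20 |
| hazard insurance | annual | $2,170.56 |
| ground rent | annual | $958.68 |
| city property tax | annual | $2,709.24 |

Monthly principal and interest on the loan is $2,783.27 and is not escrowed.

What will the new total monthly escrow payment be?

$849.46

Municipal property tax — $3,817.20 annually
Hazard insurance — $2,170.56 annually
Ground rent — $958.68 annually
City property tax — $2,709.24 annually
Total per year = $3,817.20 + $2,170.56 + $958.68 + $2,709.24 = $9,655.68
Monthly escrow = $9,655.68 ÷ 12 = $804.64
Monthly shortage recovery: $537.84 / 12 = $44.82
New monthly escrow = $804.64 + $44.82 = $849.46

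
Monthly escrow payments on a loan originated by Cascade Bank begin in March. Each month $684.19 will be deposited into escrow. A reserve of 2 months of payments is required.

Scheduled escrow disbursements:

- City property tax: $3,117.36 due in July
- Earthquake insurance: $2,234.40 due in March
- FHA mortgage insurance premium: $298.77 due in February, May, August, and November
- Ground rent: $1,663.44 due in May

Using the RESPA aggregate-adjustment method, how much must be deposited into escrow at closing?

Cushion = 2 × $684.19 = $1,368.38
Trial balance (start $0, +$684.19 each month, − disbursements):
  Mar: +$684.19 − $2,234.40 → -$1,550.21
  Apr: +$684.19 → -$866.02
  May: +$684.19 − $1,962.21 → -$2,144.04
  Jun: +$684.19 → -$1,459.85
  Jul: +$684.19 − $3,117.36 → -$3,893.02
  Aug: +$684.19 − $298.77 → -$3,507.60
  Sep: +$684.19 → -$2,823.41
  Oct: +$684.19 → -$2,139.22
  Nov: +$684.19 − $298.77 → -$1,753.80
  Dec: +$684.19 → -$1,069.61
  Jan: +$684.19 → -$385.42
  Feb: +$684.19 − $298.77 → $0.00
Lowest trial balance = -$3,893.02 (Jul)
Initial deposit = cushion − low point = $1,368.38 − (-$3,893.02) = $5,261.40

$5,261.40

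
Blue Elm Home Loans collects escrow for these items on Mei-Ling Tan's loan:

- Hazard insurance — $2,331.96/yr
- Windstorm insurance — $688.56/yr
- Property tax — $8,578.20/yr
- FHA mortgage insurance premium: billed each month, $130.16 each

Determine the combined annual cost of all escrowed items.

$13,160.64

Hazard insurance — $2,331.96/yr
Windstorm insurance — $688.56/yr
Property tax — $8,578.20/yr
FHA mortgage insurance premium — $130.16 × 12 = $1,561.92/yr
Total annual escrow = $13,160.64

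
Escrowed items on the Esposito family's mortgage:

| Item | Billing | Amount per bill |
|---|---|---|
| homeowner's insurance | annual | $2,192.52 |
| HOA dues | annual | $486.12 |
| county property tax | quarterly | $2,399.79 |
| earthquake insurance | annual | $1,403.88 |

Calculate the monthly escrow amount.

$1,140.14

Homeowner's insurance = $2,192.52 per year
HOA dues = $486.12 per year
County property tax = $2,399.79 × 4 = $9,599.16 per year
Earthquake insurance = $1,403.88 per year
Combined annual = $2,192.52 + $486.12 + $9,599.16 + $1,403.88 = $13,681.68
Per month = $13,681.68 / 12 = $1,140.14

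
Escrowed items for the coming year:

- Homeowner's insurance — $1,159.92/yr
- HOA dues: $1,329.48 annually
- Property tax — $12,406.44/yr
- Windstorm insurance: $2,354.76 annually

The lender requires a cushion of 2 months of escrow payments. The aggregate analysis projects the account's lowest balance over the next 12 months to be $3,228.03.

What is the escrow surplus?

$352.93

Homeowner's insurance: $1,159.92
HOA dues: $1,329.48
Property tax: $12,406.44
Windstorm insurance: $2,354.76
Combined annual = $1,159.92 + $1,329.48 + $12,406.44 + $2,354.76 = $17,250.60
Per month = $17,250.60 ÷ 12 = $1,437.55
Required cushion = 2 × $1,437.55 = $2,875.10
Excess over cushion: $3,228.03 − $2,875.10 = $352.93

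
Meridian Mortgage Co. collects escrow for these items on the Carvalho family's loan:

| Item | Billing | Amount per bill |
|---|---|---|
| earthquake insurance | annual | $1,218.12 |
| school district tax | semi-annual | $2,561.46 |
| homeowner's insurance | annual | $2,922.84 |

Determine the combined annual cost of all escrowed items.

Earthquake insurance = $1,218.12/yr
School district tax = $2,561.46 × 2 = $5,122.92/yr
Homeowner's insurance = $2,922.84/yr
Combined annual = $1,218.12 + $5,122.92 + $2,922.84 = $9,263.88

$9,263.88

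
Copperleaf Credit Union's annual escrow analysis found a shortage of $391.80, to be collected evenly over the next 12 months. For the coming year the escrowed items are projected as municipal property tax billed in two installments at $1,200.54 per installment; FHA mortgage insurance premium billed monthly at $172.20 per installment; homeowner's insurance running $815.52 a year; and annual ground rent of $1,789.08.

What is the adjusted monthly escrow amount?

Municipal property tax — $1,200.54 × 2 = $2,401.08
FHA mortgage insurance premium — $172.20 × 12 = $2,066.40
Homeowner's insurance — $815.52
Ground rent — $1,789.08
Total annual escrow = $7,072.08
Monthly = $7,072.08 / 12 = $589.34
Monthly shortage recovery: $391.80 ÷ 12 = $32.65
Adjusted monthly = $589.34 + $32.65 = $621.99

$621.99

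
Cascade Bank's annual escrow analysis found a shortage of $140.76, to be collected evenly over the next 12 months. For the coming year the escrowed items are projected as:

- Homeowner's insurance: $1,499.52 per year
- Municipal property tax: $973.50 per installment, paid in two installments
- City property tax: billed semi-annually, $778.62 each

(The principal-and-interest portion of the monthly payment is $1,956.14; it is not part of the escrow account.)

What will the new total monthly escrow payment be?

Homeowner's insurance: $1,499.52 annually
Municipal property tax: $973.50 × 2 = $1,947.00 annually
City property tax: $778.62 × 2 = $1,557.24 annually
Annual escrow total = $1,499.52 + $1,947.00 + $1,557.24 = $5,003.76
Monthly = $5,003.76 / 12 = $416.98
Shortage spread = $140.76 ÷ 12 = $11.73/mo
Adjusted monthly = $416.98 + $11.73 = $428.71

$428.71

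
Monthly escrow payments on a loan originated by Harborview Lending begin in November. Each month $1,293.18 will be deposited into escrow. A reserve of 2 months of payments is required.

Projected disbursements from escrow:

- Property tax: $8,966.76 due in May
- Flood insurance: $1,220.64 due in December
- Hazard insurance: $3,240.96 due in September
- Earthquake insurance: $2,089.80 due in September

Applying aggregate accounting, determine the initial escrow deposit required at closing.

Cushion = 2 × $1,293.18 = $2,586.36
Trial balance (start $0, +$1,293.18 each month, − disbursements):
  Nov: +$1,293.18 → $1,293.18
  Dec: +$1,293.18 − $1,220.64 → $1,365.72
  Jan: +$1,293.18 → $2,658.90
  Feb: +$1,293.18 → $3,952.08
  Mar: +$1,293.18 → $5,245.26
  Apr: +$1,293.18 → $6,538.44
  May: +$1,293.18 − $8,966.76 → -$1,135.14
  Jun: +$1,293.18 → $158.04
  Jul: +$1,293.18 → $1,451.22
  Aug: +$1,293.18 → $2,744.40
  Sep: +$1,293.18 − $5,330.76 → -$1,293.18
  Oct: +$1,293.18 → $0.00
Lowest trial balance = -$1,293.18 (Sep)
Initial deposit = cushion − low point = $2,586.36 − (-$1,293.18) = $3,879.54

$3,879.54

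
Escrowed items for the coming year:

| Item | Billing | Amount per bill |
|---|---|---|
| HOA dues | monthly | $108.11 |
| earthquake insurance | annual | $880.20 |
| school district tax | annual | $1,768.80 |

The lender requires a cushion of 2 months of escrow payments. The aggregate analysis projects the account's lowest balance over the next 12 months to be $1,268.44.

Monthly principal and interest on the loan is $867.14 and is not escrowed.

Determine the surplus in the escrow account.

HOA dues = $108.11 × 12 = $1,297.32 annually
Earthquake insurance = $880.20 annually
School district tax = $1,768.80 annually
Annual escrow total = $1,297.32 + $880.20 + $1,768.80 = $3,946.32
Monthly escrow = $3,946.32 ÷ 12 = $328.86
Cushion = 2 × $328.86 = $657.72
Excess over cushion: $1,268.44 − $657.72 = $610.72

$610.72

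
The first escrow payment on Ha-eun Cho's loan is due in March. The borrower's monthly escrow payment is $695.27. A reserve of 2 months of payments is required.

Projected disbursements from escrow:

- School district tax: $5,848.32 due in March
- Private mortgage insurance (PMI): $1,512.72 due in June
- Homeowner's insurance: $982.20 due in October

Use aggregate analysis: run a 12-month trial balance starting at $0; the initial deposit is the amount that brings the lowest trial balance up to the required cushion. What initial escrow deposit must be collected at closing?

Cushion = 2 × $695.27 = $1,390.54
Trial balance (start $0, +$695.27 each month, − disbursements):
  Mar: +$695.27 − $5,848.32 → -$5,153.05
  Apr: +$695.27 → -$4,457.78
  May: +$695.27 → -$3,762.51
  Jun: +$695.27 − $1,512.72 → -$4,579.96
  Jul: +$695.27 → -$3,884.69
  Aug: +$695.27 → -$3,189.42
  Sep: +$695.27 → -$2,494.15
  Oct: +$695.27 − $982.20 → -$2,781.08
  Nov: +$695.27 → -$2,085.81
  Dec: +$695.27 → -$1,390.54
  Jan: +$695.27 → -$695.27
  Feb: +$695.27 → $0.00
Lowest trial balance = -$5,153.05 (Mar)
Initial deposit = cushion − low point = $1,390.54 − (-$5,153.05) = $6,543.59

$6,543.59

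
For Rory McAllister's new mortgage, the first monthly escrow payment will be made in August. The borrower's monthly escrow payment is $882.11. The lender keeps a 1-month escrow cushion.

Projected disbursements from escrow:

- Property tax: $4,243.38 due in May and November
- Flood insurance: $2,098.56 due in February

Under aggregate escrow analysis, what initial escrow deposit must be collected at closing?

Cushion = 1 × $882.11 = $882.11
Trial balance (start $0, +$882.11 each month, − disbursements):
  Aug: +$882.11 → $882.11
  Sep: +$882.11 → $1,764.22
  Oct: +$882.11 → $2,646.33
  Nov: +$882.11 − $4,243.38 → -$714.94
  Dec: +$882.11 → $167.17
  Jan: +$882.11 → $1,049.28
  Feb: +$882.11 − $2,098.56 → -$167.17
  Mar: +$882.11 → $714.94
  Apr: +$882.11 → $1,597.05
  May: +$882.11 − $4,243.38 → -$1,764.22
  Jun: +$882.11 → -$882.11
  Jul: +$882.11 → $0.00
Lowest trial balance = -$1,764.22 (May)
Initial deposit = cushion − low point = $882.11 − (-$1,764.22) = $2,646.33

$2,646.33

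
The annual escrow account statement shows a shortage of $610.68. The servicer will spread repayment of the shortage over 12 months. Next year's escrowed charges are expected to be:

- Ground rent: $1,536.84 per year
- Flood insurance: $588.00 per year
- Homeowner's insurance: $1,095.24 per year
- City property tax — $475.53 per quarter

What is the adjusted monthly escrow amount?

$477.74

Ground rent = $1,536.84 annually
Flood insurance = $588.00 annually
Homeowner's insurance = $1,095.24 annually
City property tax = $475.53 × 4 = $1,902.12 annually
Total annual escrow = $1,536.84 + $588.00 + $1,095.24 + $1,902.12 = $5,122.20
Monthly escrow = $5,122.20 ÷ 12 = $426.85
Shortage per month = $610.68 ÷ 12 = $50.89
Adjusted monthly = $426.85 + $50.89 = $477.74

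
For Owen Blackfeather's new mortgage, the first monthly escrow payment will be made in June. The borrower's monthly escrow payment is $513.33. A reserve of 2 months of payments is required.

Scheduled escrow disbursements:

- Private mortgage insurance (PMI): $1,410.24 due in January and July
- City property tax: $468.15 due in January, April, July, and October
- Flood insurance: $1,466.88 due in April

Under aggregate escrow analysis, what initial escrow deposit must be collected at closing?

$1,878.39

Cushion = 2 × $513.33 = $1,026.66
Trial balance (start $0, +$513.33 each month, − disbursements):
  Jun: +$513.33 → $513.33
  Jul: +$513.33 − $1,878.39 → -$851.73
  Aug: +$513.33 → -$338.40
  Sep: +$513.33 → $174.93
  Oct: +$513.33 − $468.15 → $220.11
  Nov: +$513.33 → $733.44
  Dec: +$513.33 → $1,246.77
  Jan: +$513.33 − $1,878.39 → -$118.29
  Feb: +$513.33 → $395.04
  Mar: +$513.33 → $908.37
  Apr: +$513.33 − $1,935.03 → -$513.33
  May: +$513.33 → $0.00
Lowest trial balance = -$851.73 (Jul)
Initial deposit = cushion − low point = $1,026.66 − (-$851.73) = $1,878.39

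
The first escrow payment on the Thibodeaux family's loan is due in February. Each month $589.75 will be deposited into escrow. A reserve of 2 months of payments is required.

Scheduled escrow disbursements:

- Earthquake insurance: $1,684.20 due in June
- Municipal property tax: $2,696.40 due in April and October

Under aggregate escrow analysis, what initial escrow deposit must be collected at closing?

Cushion = 2 × $589.75 = $1,179.50
Trial balance (start $0, +$589.75 each month, − disbursements):
  Feb: +$589.75 → $589.75
  Mar: +$589.75 → $1,179.50
  Apr: +$589.75 − $2,696.40 → -$927.15
  May: +$589.75 → -$337.40
  Jun: +$589.75 − $1,684.20 → -$1,431.85
  Jul: +$589.75 → -$842.10
  Aug: +$589.75 → -$252.35
  Sep: +$589.75 → $337.40
  Oct: +$589.75 − $2,696.40 → -$1,769.25
  Nov: +$589.75 → -$1,179.50
  Dec: +$589.75 → -$589.75
  Jan: +$589.75 → $0.00
Lowest trial balance = -$1,769.25 (Oct)
Initial deposit = cushion − low point = $1,179.50 − (-$1,769.25) = $2,948.75

$2,948.75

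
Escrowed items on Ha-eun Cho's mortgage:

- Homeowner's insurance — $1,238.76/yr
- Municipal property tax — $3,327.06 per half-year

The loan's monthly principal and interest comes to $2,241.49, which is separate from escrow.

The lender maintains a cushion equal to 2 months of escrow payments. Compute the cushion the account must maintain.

Homeowner's insurance = $1,238.76/yr
Municipal property tax = $3,327.06 × 2 = $6,654.12/yr
Annual escrow total = $7,892.88
Per month = $7,892.88 ÷ 12 = $657.74
Required cushion = 2 × $657.74 = $1,315.48

$1,315.48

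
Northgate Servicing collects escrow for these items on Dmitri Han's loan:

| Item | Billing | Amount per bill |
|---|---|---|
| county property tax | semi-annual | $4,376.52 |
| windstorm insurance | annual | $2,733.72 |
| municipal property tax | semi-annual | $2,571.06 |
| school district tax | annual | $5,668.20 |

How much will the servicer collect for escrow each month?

County property tax = $4,376.52 × 2 = $8,753.04
Windstorm insurance = $2,733.72
Municipal property tax = $2,571.06 × 2 = $5,142.12
School district tax = $5,668.20
Total annual escrow = $8,753.04 + $2,733.72 + $5,142.12 + $5,668.20 = $22,297.08
Monthly escrow = $22,297.08 ÷ 12 = $1,858.09

$1,858.09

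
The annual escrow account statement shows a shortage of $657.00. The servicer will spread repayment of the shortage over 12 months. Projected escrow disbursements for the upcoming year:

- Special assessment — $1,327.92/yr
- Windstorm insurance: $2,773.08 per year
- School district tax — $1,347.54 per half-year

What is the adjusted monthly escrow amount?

$621.09

Special assessment = $1,327.92 per year
Windstorm insurance = $2,773.08 per year
School district tax = $1,347.54 × 2 = $2,695.08 per year
Combined annual = $1,327.92 + $2,773.08 + $2,695.08 = $6,796.08
Monthly escrow = $6,796.08 / 12 = $566.34
Monthly shortage recovery: $657.00 ÷ 12 = $54.75
New monthly escrow = $566.34 + $54.75 = $621.09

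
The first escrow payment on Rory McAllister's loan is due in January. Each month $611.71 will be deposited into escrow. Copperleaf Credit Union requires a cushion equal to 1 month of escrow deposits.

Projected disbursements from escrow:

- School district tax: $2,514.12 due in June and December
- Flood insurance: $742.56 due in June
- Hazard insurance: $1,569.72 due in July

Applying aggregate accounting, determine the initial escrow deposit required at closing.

Cushion = 1 × $611.71 = $611.71
Trial balance (start $0, +$611.71 each month, − disbursements):
  Jan: +$611.71 → $611.71
  Feb: +$611.71 → $1,223.42
  Mar: +$611.71 → $1,835.13
  Apr: +$611.71 → $2,446.84
  May: +$611.71 → $3,058.55
  Jun: +$611.71 − $3,256.68 → $413.58
  Jul: +$611.71 − $1,569.72 → -$544.43
  Aug: +$611.71 → $67.28
  Sep: +$611.71 → $678.99
  Oct: +$611.71 → $1,290.70
  Nov: +$611.71 → $1,902.41
  Dec: +$611.71 − $2,514.12 → $0.00
Lowest trial balance = -$544.43 (Jul)
Initial deposit = cushion − low point = $611.71 − (-$544.43) = $1,156.14

$1,156.14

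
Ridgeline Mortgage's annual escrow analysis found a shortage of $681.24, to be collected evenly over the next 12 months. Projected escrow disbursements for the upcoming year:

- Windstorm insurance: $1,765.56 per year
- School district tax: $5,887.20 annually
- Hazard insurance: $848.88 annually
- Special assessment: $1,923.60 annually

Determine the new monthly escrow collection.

$925.54

Windstorm insurance — $1,765.56
School district tax — $5,887.20
Hazard insurance — $848.88
Special assessment — $1,923.60
Total per year = $1,765.56 + $5,887.20 + $848.88 + $1,923.60 = $10,425.24
Per month = $10,425.24 / 12 = $868.77
Shortage spread = $681.24 ÷ 12 = $56.77/mo
Adjusted monthly = $868.77 + $56.77 = $925.54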